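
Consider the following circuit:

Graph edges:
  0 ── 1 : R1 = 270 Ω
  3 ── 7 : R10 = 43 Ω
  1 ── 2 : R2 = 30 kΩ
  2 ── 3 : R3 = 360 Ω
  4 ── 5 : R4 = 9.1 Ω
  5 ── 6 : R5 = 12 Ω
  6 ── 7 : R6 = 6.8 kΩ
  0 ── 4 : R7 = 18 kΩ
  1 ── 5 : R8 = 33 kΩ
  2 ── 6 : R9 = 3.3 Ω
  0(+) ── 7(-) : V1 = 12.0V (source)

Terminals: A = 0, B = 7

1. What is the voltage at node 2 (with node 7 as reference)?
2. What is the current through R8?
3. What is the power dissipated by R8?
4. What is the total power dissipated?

Nodal analysis, taking node 7 as the 0 V reference.
Source V1 fixes V_0 = 12 V.
KCL at each unknown node (sum of currents leaving = 0; resistances in Ω):
  Node 1: (V_1 - 12)/270 + (V_1 - V_2)/30000 + (V_1 - V_5)/33000 = 0
  Node 2: (V_2 - V_1)/30000 + (V_2 - V_3)/360 + (V_2 - V_6)/3.3 = 0
  Node 3: (V_3 - V_2)/360 + (V_3 - 0)/43 = 0
  Node 4: (V_4 - V_5)/9.1 + (V_4 - 12)/18000 = 0
  Node 5: (V_5 - V_4)/9.1 + (V_5 - V_6)/12 + (V_5 - V_1)/33000 = 0
  Node 6: (V_6 - V_5)/12 + (V_6 - 0)/6800 + (V_6 - V_2)/3.3 = 0
Collecting terms (coefficients in siemens):
  0.003767·V_1 - 0.00003333·V_2 - 0.0000303·V_5 = 0.04444
  0.3058·V_2 - 0.00003333·V_1 - 0.002778·V_3 - 0.303·V_6 = 0
  0.02603·V_3 - 0.002778·V_2 = 0
  0.1099·V_4 - 0.1099·V_5 = 0.0006667
  0.1933·V_5 - 0.0000303·V_1 - 0.1099·V_4 - 0.08333·V_6 = 0
  0.3865·V_6 - 0.303·V_2 - 0.08333·V_5 = 0
Solving these 6 simultaneous equations (Gaussian elimination) gives:
  V_1 = 11.81 V, V_2 = 0.5153 V, V_3 = 0.05499 V, V_4 = 0.5358 V
  V_5 = 0.5301 V, V_6 = 0.5183 V
Part 1:
  Read off the nodal solution: V_2 = 0.5153 V
Part 2:
  I_R8 = (V_1 - V_5)/R8 = (11.81 - 0.5301)/33000 = 0.0003417 A
  Magnitude: I_R8 = 0.0003417 A
Part 3:
  I_R8 = (V_1 - V_5)/R8 = (11.81 - 0.5301)/33000 = 0.0003417 A
  P_R8 = I_R8² × R8 = (0.0003417)² × 33000 = 0.003853 W
Part 4:
  Power in each resistor, P = (ΔV)²/R:
    P_R1 = (12 - 11.81)²/270 = 0.0001392 W
    P_R2 = (11.81 - 0.5153)²/30000 = 0.004249 W
    P_R3 = (0.5153 - 0.05499)²/360 = 0.0005887 W
    P_R4 = (0.5358 - 0.5301)²/9.1 = 0.000003691 W
    P_R5 = (0.5301 - 0.5183)²/12 = 0.00001149 W
    P_R6 = (0.5183 - 0)²/6800 = 0.00003951 W
    P_R7 = (12 - 0.5358)²/18000 = 0.007301 W
    P_R8 = (11.81 - 0.5301)²/33000 = 0.003853 W
    P_R9 = (0.5153 - 0.5183)²/3.3 = 0.000002687 W
    P_R10 = (0.05499 - 0)²/43 = 0.00007031 W
  P_total = P_R1 + P_R2 + P_R3 + P_R4 + P_R5 + P_R6 + P_R7 + P_R8 + P_R9 + P_R10 = 0.01626 W

Final answers:
1. V_2 = 0.5153 V
2. I_R8 = 0.0003417 A
3. P_R8 = 0.003853 W
4. P_total = 0.01626 W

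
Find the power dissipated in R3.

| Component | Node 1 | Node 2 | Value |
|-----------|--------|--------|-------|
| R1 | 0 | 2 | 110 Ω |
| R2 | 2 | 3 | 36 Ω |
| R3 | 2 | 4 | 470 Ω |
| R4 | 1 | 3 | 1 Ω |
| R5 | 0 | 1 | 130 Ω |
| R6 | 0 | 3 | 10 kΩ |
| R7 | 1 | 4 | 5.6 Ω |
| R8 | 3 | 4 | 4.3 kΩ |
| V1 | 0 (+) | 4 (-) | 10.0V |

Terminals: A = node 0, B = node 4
Nodal analysis, taking node 4 as the 0 V reference.
Source V1 fixes V_0 = 10 V.
KCL at each unknown node (sum of currents leaving = 0; resistances in Ω):
  Node 1: (V_1 - V_3)/1 + (V_1 - 10)/130 + (V_1 - 0)/5.6 = 0
  Node 2: (V_2 - 10)/110 + (V_2 - V_3)/36 + (V_2 - 0)/470 = 0
  Node 3: (V_3 - V_2)/36 + (V_3 - V_1)/1 + (V_3 - 10)/10000 + (V_3 - 0)/4300 = 0
Collecting terms (coefficients in siemens):
  1.186·V_1 - 1·V_3 = 0.07692
  0.039·V_2 - 0.02778·V_3 = 0.09091
  1.028·V_3 - 1·V_1 - 0.02778·V_2 = 0.001
Solving these 3 simultaneous equations (Gaussian elimination) gives:
  V_1 = 0.7307 V, V_2 = 2.894 V, V_3 = 0.7899 V
I_R3 = (V_2 - V_4)/R3 = (2.894 - 0)/470 = 0.006157 A
P_R3 = I_R3² × R3 = (0.006157)² × 470 = 0.01782 W

Final answer: 0.01782 W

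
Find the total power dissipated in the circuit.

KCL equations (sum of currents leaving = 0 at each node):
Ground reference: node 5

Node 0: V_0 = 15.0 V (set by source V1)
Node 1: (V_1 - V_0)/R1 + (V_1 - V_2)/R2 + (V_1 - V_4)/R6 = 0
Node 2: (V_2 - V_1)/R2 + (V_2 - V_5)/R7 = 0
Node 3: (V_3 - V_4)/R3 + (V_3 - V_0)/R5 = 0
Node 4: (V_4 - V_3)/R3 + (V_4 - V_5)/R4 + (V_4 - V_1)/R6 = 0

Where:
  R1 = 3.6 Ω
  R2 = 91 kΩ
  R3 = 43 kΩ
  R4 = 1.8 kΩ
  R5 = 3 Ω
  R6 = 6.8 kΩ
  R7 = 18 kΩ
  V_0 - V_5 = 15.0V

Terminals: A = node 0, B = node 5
Nodal analysis, taking node 5 as the 0 V reference.
Source V1 fixes V_0 = 15 V.
KCL at each unknown node (sum of currents leaving = 0; resistances in Ω):
  Node 1: (V_1 - 15)/3.6 + (V_1 - V_2)/91000 + (V_1 - V_4)/6800 = 0
  Node 2: (V_2 - V_1)/91000 + (V_2 - 0)/18000 = 0
  Node 3: (V_3 - V_4)/43000 + (V_3 - 15)/3 = 0
  Node 4: (V_4 - V_3)/43000 + (V_4 - 0)/1800 + (V_4 - V_1)/6800 = 0
Collecting terms (coefficients in siemens):
  0.2779·V_1 - 0.00001099·V_2 - 0.0001471·V_4 = 4.167
  0.00006654·V_2 - 0.00001099·V_1 = 0
  0.3334·V_3 - 0.00002326·V_4 = 5
  0.0007259·V_4 - 0.0001471·V_1 - 0.00002326·V_3 = 0
Solving these 4 simultaneous equations (Gaussian elimination) gives:
  V_1 = 14.99 V, V_2 = 2.476 V, V_3 = 15 V, V_4 = 3.518 V
Power in each resistor, P = (ΔV)²/R:
  P_R1 = (15 - 14.99)²/3.6 = 0.00001199 W
  P_R2 = (14.99 - 2.476)²/91000 = 0.001722 W
  P_R3 = (15 - 3.518)²/43000 = 0.003065 W
  P_R4 = (3.518 - 0)²/1800 = 0.006876 W
  P_R5 = (15 - 15)²/3 = 0.0000002139 W
  P_R6 = (14.99 - 3.518)²/6800 = 0.01936 W
  P_R7 = (2.476 - 0)²/18000 = 0.0003406 W
P_total = P_R1 + P_R2 + P_R3 + P_R4 + P_R5 + P_R6 + P_R7 = 0.03138 W

Final answer: 0.03138 W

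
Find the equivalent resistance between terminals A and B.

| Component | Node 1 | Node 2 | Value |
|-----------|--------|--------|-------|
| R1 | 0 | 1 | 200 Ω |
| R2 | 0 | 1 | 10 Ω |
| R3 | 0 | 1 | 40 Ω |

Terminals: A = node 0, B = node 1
Reduce the network between node 0 (A) and node 1 (B) by series/parallel combination:
  Rp1 = R1 ‖ R2 ‖ R3 (parallel, all between nodes 0 and 1) = 1/(1/200 + 1/10 + 1/40) = 7.692 Ω
R_eq = 7.692 Ω

Final answer: 7.692 Ω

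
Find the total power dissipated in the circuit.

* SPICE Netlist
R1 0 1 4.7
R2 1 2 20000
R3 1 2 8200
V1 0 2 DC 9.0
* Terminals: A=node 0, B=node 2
Nodal analysis, taking node 2 as the 0 V reference.
Source V1 fixes V_0 = 9 V.
KCL at each unknown node (sum of currents leaving = 0; resistances in Ω):
  Node 1: (V_1 - 9)/4.7 + (V_1 - 0)/20000 + (V_1 - 0)/8200 = 0
Collecting terms: 0.2129 × V_1 = 1.915  =>  V_1 = 8.993 V
Power in each resistor, P = (ΔV)²/R:
  P_R1 = (9 - 8.993)²/4.7 = 0.00001124 W
  P_R2 = (8.993 - 0)²/20000 = 0.004043 W
  P_R3 = (8.993 - 0)²/8200 = 0.009862 W
P_total = P_R1 + P_R2 + P_R3 = 0.01392 W

Final answer: 0.01392 W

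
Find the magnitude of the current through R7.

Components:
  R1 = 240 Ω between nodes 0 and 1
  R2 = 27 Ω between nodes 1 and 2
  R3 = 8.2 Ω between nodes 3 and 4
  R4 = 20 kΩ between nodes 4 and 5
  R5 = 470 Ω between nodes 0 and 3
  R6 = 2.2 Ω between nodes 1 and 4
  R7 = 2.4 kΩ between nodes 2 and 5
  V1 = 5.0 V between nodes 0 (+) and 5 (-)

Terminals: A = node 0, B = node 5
Nodal analysis, taking node 5 as the 0 V reference.
Source V1 fixes V_0 = 5 V.
KCL at each unknown node (sum of currents leaving = 0; resistances in Ω):
  Node 1: (V_1 - 5)/240 + (V_1 - V_2)/27 + (V_1 - V_4)/2.2 = 0
  Node 2: (V_2 - V_1)/27 + (V_2 - 0)/2400 = 0
  Node 3: (V_3 - V_4)/8.2 + (V_3 - 5)/470 = 0
  Node 4: (V_4 - V_3)/8.2 + (V_4 - 0)/20000 + (V_4 - V_1)/2.2 = 0
Collecting terms (coefficients in siemens):
  0.4957·V_1 - 0.03704·V_2 - 0.4545·V_4 = 0.02083
  0.03745·V_2 - 0.03704·V_1 = 0
  0.1241·V_3 - 0.122·V_4 = 0.01064
  0.5765·V_4 - 0.4545·V_1 - 0.122·V_3 = 0
Solving these 4 simultaneous equations (Gaussian elimination) gives:
  V_1 = 4.656 V, V_2 = 4.604 V, V_3 = 4.663 V, V_4 = 4.657 V
I_R7 = (V_2 - V_5)/R7 = (4.604 - 0)/2400 = 0.001918 A
|I_R7| = 0.001918 A

Final answer: |I_R7| = 0.001918 A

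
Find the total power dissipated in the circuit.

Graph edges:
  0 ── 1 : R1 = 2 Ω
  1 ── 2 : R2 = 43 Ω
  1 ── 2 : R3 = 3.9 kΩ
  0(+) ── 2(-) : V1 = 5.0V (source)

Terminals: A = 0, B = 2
Nodal analysis, taking node 2 as the 0 V reference.
Source V1 fixes V_0 = 5 V.
KCL at each unknown node (sum of currents leaving = 0; resistances in Ω):
  Node 1: (V_1 - 5)/2 + (V_1 - 0)/43 + (V_1 - 0)/3900 = 0
Collecting terms: 0.5235 × V_1 = 2.5  =>  V_1 = 4.775 V
Power in each resistor, P = (ΔV)²/R:
  P_R1 = (5 - 4.775)²/2 = 0.02521 W
  P_R2 = (4.775 - 0)²/43 = 0.5303 W
  P_R3 = (4.775 - 0)²/3900 = 0.005847 W
P_total = P_R1 + P_R2 + P_R3 = 0.5614 W

Final answer: 0.5614 W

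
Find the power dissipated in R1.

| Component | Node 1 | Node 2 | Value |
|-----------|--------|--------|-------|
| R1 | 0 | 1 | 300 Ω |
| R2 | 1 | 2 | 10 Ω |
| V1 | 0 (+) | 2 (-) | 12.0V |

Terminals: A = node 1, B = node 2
Nodal analysis, taking node 2 as the 0 V reference.
Source V1 fixes V_0 = 12 V.
KCL at each unknown node (sum of currents leaving = 0; resistances in Ω):
  Node 1: (V_1 - 12)/300 + (V_1 - 0)/10 = 0
Collecting terms: 0.1033 × V_1 = 0.04  =>  V_1 = 0.3871 V
I_R1 = (V_0 - V_1)/R1 = (12 - 0.3871)/300 = 0.03871 A
P_R1 = I_R1² × R1 = (0.03871)² × 300 = 0.4495 W

Final answer: 0.4495 W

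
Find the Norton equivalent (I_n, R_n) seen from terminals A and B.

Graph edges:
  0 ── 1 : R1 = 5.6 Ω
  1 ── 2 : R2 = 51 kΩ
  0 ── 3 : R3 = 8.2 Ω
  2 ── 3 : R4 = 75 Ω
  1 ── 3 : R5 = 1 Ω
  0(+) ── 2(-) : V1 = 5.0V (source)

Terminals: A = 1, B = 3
Find the Thévenin equivalent first; then I_n = V_th/R_th and R_n = R_th.
Step 1 — V_th is the open-circuit voltage V_A - V_B (nothing connected across the terminals).
Nodal analysis, taking node 2 as the 0 V reference.
Source V1 fixes V_0 = 5 V.
KCL at each unknown node (sum of currents leaving = 0; resistances in Ω):
  Node 1: (V_1 - 5)/5.6 + (V_1 - 0)/51000 + (V_1 - V_3)/1 = 0
  Node 3: (V_3 - 5)/8.2 + (V_3 - 0)/75 + (V_3 - V_1)/1 = 0
Collecting terms (coefficients in siemens):
  1.179·V_1 - 1·V_3 = 0.8929
  1.135·V_3 - 1·V_1 = 0.6098
Determinant D = (1.179)(1.135) - (-1)(-1) = 0.338
V_1 = [(0.8929)(1.135) - (-1)(0.6098)]/D = 4.802 V
V_3 = [(1.179)(0.6098) - (0.8929)(-1)]/D = 4.767 V
V_th = V_1 - V_3 = 4.802 - 4.767 = 0.03518 V
Step 2 — R_th: zero the source — replace V1 by a short circuit (node 2 merges into node 0) — and find the resistance seen between A (node 1) and B (node 3).
Reduce the network between node 1 (A) and node 3 (B) by series/parallel combination:
  Rp1 = R1 ‖ R2 (parallel, both between nodes 0 and 1) = 1/(1/5.6 + 1/51000) = 5.599 Ω
  Rp2 = R3 ‖ R4 (parallel, both between nodes 0 and 3) = 1/(1/8.2 + 1/75) = 7.392 Ω
  Rs1 = Rp1 + Rp2 (series, joined only at node 0) = 5.599 + 7.392 = 12.99 Ω
  Rp3 = R5 ‖ Rs1 (parallel, both between nodes 1 and 3) = 1/(1/1 + 1/12.99) = 0.9285 Ω
R_th = 0.9285 Ω
I_n = V_th/R_th = 0.03518/0.9285 = 0.03789 A, and R_n = R_th = 0.9285 Ω

Final answer: I_n = 0.03789 A, R_n = 0.9285 Ω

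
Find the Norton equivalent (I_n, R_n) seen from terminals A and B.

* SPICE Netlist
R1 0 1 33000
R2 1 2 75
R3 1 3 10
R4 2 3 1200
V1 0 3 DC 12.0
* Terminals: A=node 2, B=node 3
Find the Thévenin equivalent first; then I_n = V_th/R_th and R_n = R_th.
Step 1 — V_th is the open-circuit voltage V_A - V_B (nothing connected across the terminals).
Nodal analysis, taking node 3 as the 0 V reference.
Source V1 fixes V_0 = 12 V.
KCL at each unknown node (sum of currents leaving = 0; resistances in Ω):
  Node 1: (V_1 - 12)/33000 + (V_1 - V_2)/75 + (V_1 - 0)/10 = 0
  Node 2: (V_2 - V_1)/75 + (V_2 - 0)/1200 = 0
Collecting terms (coefficients in siemens):
  0.1134·V_1 - 0.01333·V_2 = 0.0003636
  0.01417·V_2 - 0.01333·V_1 = 0
Determinant D = (0.1134)(0.01417) - (-0.01333)(-0.01333) = 0.001428
V_1 = [(0.0003636)(0.01417) - (-0.01333)(0)]/D = 0.003607 V
V_2 = [(0.1134)(0) - (0.0003636)(-0.01333)]/D = 0.003395 V
V_th = V_2 - V_3 = 0.003395 - 0 = 0.003395 V
Step 2 — R_th: zero the source — replace V1 by a short circuit (node 3 merges into node 0) — and find the resistance seen between A (node 2) and B (node 0).
Reduce the network between node 2 (A) and node 0 (B) by series/parallel combination:
  Rp1 = R1 ‖ R3 (parallel, both between nodes 0 and 1) = 1/(1/33000 + 1/10) = 9.997 Ω
  Rs1 = R2 + Rp1 (series, joined only at node 1) = 75 + 9.997 = 85 Ω
  Rp2 = R4 ‖ Rs1 (parallel, both between nodes 0 and 2) = 1/(1/1200 + 1/85) = 79.37 Ω
R_th = 79.37 Ω
I_n = V_th/R_th = 0.003395/79.37 = 0.00004277 A, and R_n = R_th = 79.37 Ω

Final answer: I_n = 4.277e-05 A, R_n = 79.37 Ω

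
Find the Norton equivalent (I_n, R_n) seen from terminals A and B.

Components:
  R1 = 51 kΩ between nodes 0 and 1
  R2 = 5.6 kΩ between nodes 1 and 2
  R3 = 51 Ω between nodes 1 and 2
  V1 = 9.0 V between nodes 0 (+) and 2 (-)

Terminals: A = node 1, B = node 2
Find the Thévenin equivalent first; then I_n = V_th/R_th and R_n = R_th.
Step 1 — V_th is the open-circuit voltage V_A - V_B (nothing connected across the terminals).
Nodal analysis, taking node 2 as the 0 V reference.
Source V1 fixes V_0 = 9 V.
KCL at each unknown node (sum of currents leaving = 0; resistances in Ω):
  Node 1: (V_1 - 9)/51000 + (V_1 - 0)/5600 + (V_1 - 0)/51 = 0
Collecting terms: 0.01981 × V_1 = 0.0001765  =>  V_1 = 0.00891 V
V_th = V_1 - V_2 = 0.00891 - 0 = 0.00891 V
Step 2 — R_th: zero the source — replace V1 by a short circuit (node 2 merges into node 0) — and find the resistance seen between A (node 1) and B (node 0).
Reduce the network between node 1 (A) and node 0 (B) by series/parallel combination:
  Rp1 = R1 ‖ R2 ‖ R3 (parallel, all between nodes 0 and 1) = 1/(1/51000 + 1/5600 + 1/51) = 50.49 Ω
R_th = 50.49 Ω
I_n = V_th/R_th = 0.00891/50.49 = 0.0001765 A, and R_n = R_th = 50.49 Ω

Final answer: I_n = 0.0001765 A, R_n = 50.49 Ω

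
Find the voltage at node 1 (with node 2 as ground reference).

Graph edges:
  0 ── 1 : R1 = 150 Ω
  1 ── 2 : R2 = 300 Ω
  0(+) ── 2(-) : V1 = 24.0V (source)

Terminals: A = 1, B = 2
Nodal analysis, taking node 2 as the 0 V reference.
Source V1 fixes V_0 = 24 V.
KCL at each unknown node (sum of currents leaving = 0; resistances in Ω):
  Node 1: (V_1 - 24)/150 + (V_1 - 0)/300 = 0
Collecting terms: 0.01 × V_1 = 0.16  =>  V_1 = 16 V
The requested potential is V_1 = 16 V.

Final answer: V_1 = 16 V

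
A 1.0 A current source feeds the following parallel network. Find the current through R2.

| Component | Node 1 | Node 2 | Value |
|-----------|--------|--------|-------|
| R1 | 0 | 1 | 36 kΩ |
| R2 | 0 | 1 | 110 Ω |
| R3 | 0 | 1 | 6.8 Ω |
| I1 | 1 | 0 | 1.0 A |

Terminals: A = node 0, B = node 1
All resistors sit directly between nodes 0 and 1, so they are in parallel and share one voltage V; the full source current 1 A splits among them.
1/R_par = 1/36000 + 1/110 + 1/6.8 = 0.1562 S  =>  R_par = 6.403 Ω
V = I × R_par = 1 × 6.403 = 6.403 V
I_R2 = V/R2 = 6.403/110 = 0.05821 A

Final answer: 0.05821 A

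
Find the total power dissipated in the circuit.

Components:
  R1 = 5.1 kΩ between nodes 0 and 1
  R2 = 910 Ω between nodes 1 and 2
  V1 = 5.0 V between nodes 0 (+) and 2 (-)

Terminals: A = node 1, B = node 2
Nodal analysis, taking node 2 as the 0 V reference.
Source V1 fixes V_0 = 5 V.
KCL at each unknown node (sum of currents leaving = 0; resistances in Ω):
  Node 1: (V_1 - 5)/5100 + (V_1 - 0)/910 = 0
Collecting terms: 0.001295 × V_1 = 0.0009804  =>  V_1 = 0.7571 V
Power in each resistor, P = (ΔV)²/R:
  P_R1 = (5 - 0.7571)²/5100 = 0.00353 W
  P_R2 = (0.7571 - 0)²/910 = 0.0006298 W
P_total = P_R1 + P_R2 = 0.00416 W

Final answer: 0.00416 W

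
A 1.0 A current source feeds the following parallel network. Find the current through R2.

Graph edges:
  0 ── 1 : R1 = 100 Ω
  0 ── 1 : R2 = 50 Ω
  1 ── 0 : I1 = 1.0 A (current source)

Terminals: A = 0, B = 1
All resistors sit directly between nodes 0 and 1, so they are in parallel and share one voltage V; the full source current 1 A splits among them.
1/R_par = 1/100 + 1/50 = 0.03 S  =>  R_par = 33.33 Ω
V = I × R_par = 1 × 33.33 = 33.33 V
I_R2 = V/R2 = 33.33/50 = 0.6667 A

Final answer: 0.6667 A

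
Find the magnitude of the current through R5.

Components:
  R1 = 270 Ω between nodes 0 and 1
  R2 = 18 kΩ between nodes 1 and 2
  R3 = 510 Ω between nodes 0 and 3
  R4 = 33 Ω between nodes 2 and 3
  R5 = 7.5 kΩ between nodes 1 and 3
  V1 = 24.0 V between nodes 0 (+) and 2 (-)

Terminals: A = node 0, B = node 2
Nodal analysis, taking node 2 as the 0 V reference.
Source V1 fixes V_0 = 24 V.
KCL at each unknown node (sum of currents leaving = 0; resistances in Ω):
  Node 1: (V_1 - 24)/270 + (V_1 - 0)/18000 + (V_1 - V_3)/7500 = 0
  Node 3: (V_3 - 24)/510 + (V_3 - 0)/33 + (V_3 - V_1)/7500 = 0
Collecting terms (coefficients in siemens):
  0.003893·V_1 - 0.0001333·V_3 = 0.08889
  0.0324·V_3 - 0.0001333·V_1 = 0.04706
Determinant D = (0.003893)(0.0324) - (-0.0001333)(-0.0001333) = 0.0001261
V_1 = [(0.08889)(0.0324) - (-0.0001333)(0.04706)]/D = 22.89 V
V_3 = [(0.003893)(0.04706) - (0.08889)(-0.0001333)]/D = 1.547 V
I_R5 = (V_1 - V_3)/R5 = (22.89 - 1.547)/7500 = 0.002846 A
|I_R5| = 0.002846 A

Final answer: |I_R5| = 0.002846 A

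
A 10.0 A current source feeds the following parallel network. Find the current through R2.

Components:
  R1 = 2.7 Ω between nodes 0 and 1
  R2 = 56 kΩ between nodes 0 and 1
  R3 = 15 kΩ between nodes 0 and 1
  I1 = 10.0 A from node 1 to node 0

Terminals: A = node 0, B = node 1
All resistors sit directly between nodes 0 and 1, so they are in parallel and share one voltage V; the full source current 10 A splits among them.
1/R_par = 1/2.7 + 1/56000 + 1/15000 = 0.3705 S  =>  R_par = 2.699 Ω
V = I × R_par = 10 × 2.699 = 26.99 V
I_R2 = V/R2 = 26.99/56000 = 0.000482 A

Final answer: 0.000482 A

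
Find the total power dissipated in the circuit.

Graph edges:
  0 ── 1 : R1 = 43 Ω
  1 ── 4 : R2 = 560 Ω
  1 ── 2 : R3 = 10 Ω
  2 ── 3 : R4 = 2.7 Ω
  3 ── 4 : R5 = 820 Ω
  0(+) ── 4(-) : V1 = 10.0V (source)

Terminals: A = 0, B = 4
Nodal analysis, taking node 4 as the 0 V reference.
Source V1 fixes V_0 = 10 V.
KCL at each unknown node (sum of currents leaving = 0; resistances in Ω):
  Node 1: (V_1 - 10)/43 + (V_1 - 0)/560 + (V_1 - V_2)/10 = 0
  Node 2: (V_2 - V_1)/10 + (V_2 - V_3)/2.7 = 0
  Node 3: (V_3 - V_2)/2.7 + (V_3 - 0)/820 = 0
Collecting terms (coefficients in siemens):
  0.125·V_1 - 0.1·V_2 = 0.2326
  0.4704·V_2 - 0.1·V_1 - 0.3704·V_3 = 0
  0.3716·V_3 - 0.3704·V_2 = 0
Solving these 3 simultaneous equations (Gaussian elimination) gives:
  V_1 = 8.862 V, V_2 = 8.755 V, V_3 = 8.727 V
Power in each resistor, P = (ΔV)²/R:
  P_R1 = (10 - 8.862)²/43 = 0.03012 W
  P_R2 = (8.862 - 0)²/560 = 0.1402 W
  P_R3 = (8.862 - 8.755)²/10 = 0.001133 W
  P_R4 = (8.755 - 8.727)²/2.7 = 0.0003058 W
  P_R5 = (8.727 - 0)²/820 = 0.09287 W
P_total = P_R1 + P_R2 + P_R3 + P_R4 + P_R5 = 0.2647 W

Final answer: 0.2647 W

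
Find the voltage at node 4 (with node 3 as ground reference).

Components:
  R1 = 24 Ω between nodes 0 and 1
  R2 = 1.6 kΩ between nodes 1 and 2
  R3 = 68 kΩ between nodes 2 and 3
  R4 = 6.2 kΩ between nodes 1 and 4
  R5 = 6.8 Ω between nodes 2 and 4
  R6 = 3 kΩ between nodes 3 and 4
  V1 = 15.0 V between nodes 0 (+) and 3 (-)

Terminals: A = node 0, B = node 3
Nodal analysis, taking node 3 as the 0 V reference.
Source V1 fixes V_0 = 15 V.
KCL at each unknown node (sum of currents leaving = 0; resistances in Ω):
  Node 1: (V_1 - 15)/24 + (V_1 - V_2)/1600 + (V_1 - V_4)/6200 = 0
  Node 2: (V_2 - V_1)/1600 + (V_2 - 0)/68000 + (V_2 - V_4)/6.8 = 0
  Node 4: (V_4 - V_1)/6200 + (V_4 - V_2)/6.8 + (V_4 - 0)/3000 = 0
Collecting terms (coefficients in siemens):
  0.04245·V_1 - 0.000625·V_2 - 0.0001613·V_4 = 0.625
  0.1477·V_2 - 0.000625·V_1 - 0.1471·V_4 = 0
  0.1476·V_4 - 0.0001613·V_1 - 0.1471·V_2 = 0
Solving these 3 simultaneous equations (Gaussian elimination) gives:
  V_1 = 14.91 V, V_2 = 10.35 V, V_4 = 10.33 V
The requested potential is V_4 = 10.33 V.

Final answer: V_4 = 10.33 V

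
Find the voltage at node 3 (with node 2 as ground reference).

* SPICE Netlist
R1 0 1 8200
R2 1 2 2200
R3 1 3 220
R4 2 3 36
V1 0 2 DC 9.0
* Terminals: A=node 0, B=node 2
Nodal analysis, taking node 2 as the 0 V reference.
Source V1 fixes V_0 = 9 V.
KCL at each unknown node (sum of currents leaving = 0; resistances in Ω):
  Node 1: (V_1 - 9)/8200 + (V_1 - 0)/2200 + (V_1 - V_3)/220 = 0
  Node 3: (V_3 - V_1)/220 + (V_3 - 0)/36 = 0
Collecting terms (coefficients in siemens):
  0.005122·V_1 - 0.004545·V_3 = 0.001098
  0.03232·V_3 - 0.004545·V_1 = 0
Determinant D = (0.005122)(0.03232) - (-0.004545)(-0.004545) = 0.0001449
V_1 = [(0.001098)(0.03232) - (-0.004545)(0)]/D = 0.2448 V
V_3 = [(0.005122)(0) - (0.001098)(-0.004545)]/D = 0.03443 V
The requested potential is V_3 = 0.03443 V.

Final answer: V_3 = 0.03443 V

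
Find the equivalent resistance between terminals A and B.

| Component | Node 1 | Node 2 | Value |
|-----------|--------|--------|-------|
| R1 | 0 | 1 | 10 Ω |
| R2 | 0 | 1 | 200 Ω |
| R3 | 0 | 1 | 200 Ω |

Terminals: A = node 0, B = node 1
Reduce the network between node 0 (A) and node 1 (B) by series/parallel combination:
  Rp1 = R1 ‖ R2 ‖ R3 (parallel, all between nodes 0 and 1) = 1/(1/10 + 1/200 + 1/200) = 9.091 Ω
R_eq = 9.091 Ω

Final answer: 9.091 Ω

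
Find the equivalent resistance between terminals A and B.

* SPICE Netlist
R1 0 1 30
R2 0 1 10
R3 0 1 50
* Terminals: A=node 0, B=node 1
Reduce the network between node 0 (A) and node 1 (B) by series/parallel combination:
  Rp1 = R1 ‖ R2 ‖ R3 (parallel, all between nodes 0 and 1) = 1/(1/30 + 1/10 + 1/50) = 6.522 Ω
R_eq = 6.522 Ω

Final answer: 6.522 Ω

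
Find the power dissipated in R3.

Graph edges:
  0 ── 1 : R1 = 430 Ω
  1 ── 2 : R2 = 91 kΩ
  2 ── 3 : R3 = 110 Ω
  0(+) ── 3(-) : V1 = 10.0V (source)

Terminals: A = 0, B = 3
Nodal analysis, taking node 3 as the 0 V reference.
Source V1 fixes V_0 = 10 V.
KCL at each unknown node (sum of currents leaving = 0; resistances in Ω):
  Node 1: (V_1 - 10)/430 + (V_1 - V_2)/91000 = 0
  Node 2: (V_2 - V_1)/91000 + (V_2 - 0)/110 = 0
Collecting terms (coefficients in siemens):
  0.002337·V_1 - 0.00001099·V_2 = 0.02326
  0.009102·V_2 - 0.00001099·V_1 = 0
Determinant D = (0.002337)(0.009102) - (-0.00001099)(-0.00001099) = 0.00002127
V_1 = [(0.02326)(0.009102) - (-0.00001099)(0)]/D = 9.953 V
V_2 = [(0.002337)(0) - (0.02326)(-0.00001099)]/D = 0.01202 V
I_R3 = (V_2 - V_3)/R3 = (0.01202 - 0)/110 = 0.0001092 A
P_R3 = I_R3² × R3 = (0.0001092)² × 110 = 0.000001313 W

Final answer: 1.313e-06 W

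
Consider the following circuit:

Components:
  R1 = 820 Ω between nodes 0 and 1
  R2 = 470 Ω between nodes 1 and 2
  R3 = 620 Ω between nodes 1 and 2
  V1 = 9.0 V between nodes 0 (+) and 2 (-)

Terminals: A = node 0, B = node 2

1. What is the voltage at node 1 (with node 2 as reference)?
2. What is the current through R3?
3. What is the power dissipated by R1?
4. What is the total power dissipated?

Nodal analysis, taking node 2 as the 0 V reference.
Source V1 fixes V_0 = 9 V.
KCL at each unknown node (sum of currents leaving = 0; resistances in Ω):
  Node 1: (V_1 - 9)/820 + (V_1 - 0)/470 + (V_1 - 0)/620 = 0
Collecting terms: 0.00496 × V_1 = 0.01098  =>  V_1 = 2.213 V
Part 1:
  Read off the nodal solution: V_1 = 2.213 V
Part 2:
  I_R3 = (V_1 - V_2)/R3 = (2.213 - 0)/620 = 0.003569 A
  Magnitude: I_R3 = 0.003569 A
Part 3:
  I_R1 = (V_0 - V_1)/R1 = (9 - 2.213)/820 = 0.008277 A
  P_R1 = I_R1² × R1 = (0.008277)² × 820 = 0.05618 W
Part 4:
  Power in each resistor, P = (ΔV)²/R:
    P_R1 = (9 - 2.213)²/820 = 0.05618 W
    P_R2 = (2.213 - 0)²/470 = 0.01042 W
    P_R3 = (2.213 - 0)²/620 = 0.007897 W
  P_total = P_R1 + P_R2 + P_R3 = 0.07449 W

Final answers:
1. V_1 = 2.213 V
2. I_R3 = 0.003569 A
3. P_R1 = 0.05618 W
4. P_total = 0.07449 W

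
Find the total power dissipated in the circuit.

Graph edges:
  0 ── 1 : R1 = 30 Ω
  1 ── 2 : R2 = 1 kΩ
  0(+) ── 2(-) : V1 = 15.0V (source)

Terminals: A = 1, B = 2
Nodal analysis, taking node 2 as the 0 V reference.
Source V1 fixes V_0 = 15 V.
KCL at each unknown node (sum of currents leaving = 0; resistances in Ω):
  Node 1: (V_1 - 15)/30 + (V_1 - 0)/1000 = 0
Collecting terms: 0.03433 × V_1 = 0.5  =>  V_1 = 14.56 V
Power in each resistor, P = (ΔV)²/R:
  P_R1 = (15 - 14.56)²/30 = 0.006363 W
  P_R2 = (14.56 - 0)²/1000 = 0.2121 W
P_total = P_R1 + P_R2 = 0.2184 W

Final answer: 0.2184 W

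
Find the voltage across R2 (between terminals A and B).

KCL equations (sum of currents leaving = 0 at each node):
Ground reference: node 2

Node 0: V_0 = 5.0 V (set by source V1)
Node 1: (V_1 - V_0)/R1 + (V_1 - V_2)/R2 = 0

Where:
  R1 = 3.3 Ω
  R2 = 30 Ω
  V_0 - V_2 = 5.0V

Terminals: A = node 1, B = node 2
R1 and R2 are in series across V1 (node 0 → node 1 → node 2), and the output A–B is taken across R2, so this is a voltage divider.
Series current: I = V1/(R1 + R2) = 5/(3.3 + 30) = 5/33.3 = 0.1502 A
V_R2 = I × R2 = V1 × R2/(R1 + R2) = 5 × 30/33.3 = 4.505 V

Final answer: 4.505 V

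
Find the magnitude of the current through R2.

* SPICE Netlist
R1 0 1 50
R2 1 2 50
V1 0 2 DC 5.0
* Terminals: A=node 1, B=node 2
Nodal analysis, taking node 2 as the 0 V reference.
Source V1 fixes V_0 = 5 V.
KCL at each unknown node (sum of currents leaving = 0; resistances in Ω):
  Node 1: (V_1 - 5)/50 + (V_1 - 0)/50 = 0
Collecting terms: 0.04 × V_1 = 0.1  =>  V_1 = 2.5 V
I_R2 = (V_1 - V_2)/R2 = (2.5 - 0)/50 = 0.05 A
|I_R2| = 0.05 A

Final answer: |I_R2| = 0.05 A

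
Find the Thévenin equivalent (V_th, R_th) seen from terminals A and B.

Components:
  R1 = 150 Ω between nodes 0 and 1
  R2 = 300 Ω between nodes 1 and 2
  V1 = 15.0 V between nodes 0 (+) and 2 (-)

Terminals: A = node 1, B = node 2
Step 1 — V_th is the open-circuit voltage V_A - V_B (nothing connected across the terminals).
Nodal analysis, taking node 2 as the 0 V reference.
Source V1 fixes V_0 = 15 V.
KCL at each unknown node (sum of currents leaving = 0; resistances in Ω):
  Node 1: (V_1 - 15)/150 + (V_1 - 0)/300 = 0
Collecting terms: 0.01 × V_1 = 0.1  =>  V_1 = 10 V
V_th = V_1 - V_2 = 10 - 0 = 10 V
Step 2 — R_th: zero the source — replace V1 by a short circuit (node 2 merges into node 0) — and find the resistance seen between A (node 1) and B (node 0).
Reduce the network between node 1 (A) and node 0 (B) by series/parallel combination:
  Rp1 = R1 ‖ R2 (parallel, both between nodes 0 and 1) = 1/(1/150 + 1/300) = 100 Ω
R_th = 100 Ω

Final answer: V_th = 10 V, R_th = 100 Ω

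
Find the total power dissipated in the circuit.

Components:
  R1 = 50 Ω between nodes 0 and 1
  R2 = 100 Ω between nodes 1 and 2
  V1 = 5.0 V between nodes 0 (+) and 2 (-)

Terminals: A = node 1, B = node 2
Nodal analysis, taking node 2 as the 0 V reference.
Source V1 fixes V_0 = 5 V.
KCL at each unknown node (sum of currents leaving = 0; resistances in Ω):
  Node 1: (V_1 - 5)/50 + (V_1 - 0)/100 = 0
Collecting terms: 0.03 × V_1 = 0.1  =>  V_1 = 3.333 V
Power in each resistor, P = (ΔV)²/R:
  P_R1 = (5 - 3.333)²/50 = 0.05556 W
  P_R2 = (3.333 - 0)²/100 = 0.1111 W
P_total = P_R1 + P_R2 = 0.1667 W

Final answer: 0.1667 W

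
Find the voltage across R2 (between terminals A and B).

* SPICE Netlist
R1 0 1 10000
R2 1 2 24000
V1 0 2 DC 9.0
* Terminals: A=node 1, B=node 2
R1 and R2 are in series across V1 (node 0 → node 1 → node 2), and the output A–B is taken across R2, so this is a voltage divider.
Series current: I = V1/(R1 + R2) = 9/(10000 + 24000) = 9/34000 = 0.0002647 A
V_R2 = I × R2 = V1 × R2/(R1 + R2) = 9 × 24000/34000 = 6.353 V

Final answer: 6.353 V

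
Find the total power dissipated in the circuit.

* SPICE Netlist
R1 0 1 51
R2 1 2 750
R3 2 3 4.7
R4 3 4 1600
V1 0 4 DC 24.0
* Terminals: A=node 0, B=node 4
Nodal analysis, taking node 4 as the 0 V reference.
Source V1 fixes V_0 = 24 V.
KCL at each unknown node (sum of currents leaving = 0; resistances in Ω):
  Node 1: (V_1 - 24)/51 + (V_1 - V_2)/750 = 0
  Node 2: (V_2 - V_1)/750 + (V_2 - V_3)/4.7 = 0
  Node 3: (V_3 - V_2)/4.7 + (V_3 - 0)/1600 = 0
Collecting terms (coefficients in siemens):
  0.02094·V_1 - 0.001333·V_2 = 0.4706
  0.2141·V_2 - 0.001333·V_1 - 0.2128·V_3 = 0
  0.2134·V_3 - 0.2128·V_2 = 0
Solving these 3 simultaneous equations (Gaussian elimination) gives:
  V_1 = 23.49 V, V_2 = 16.01 V, V_3 = 15.96 V
Power in each resistor, P = (ΔV)²/R:
  P_R1 = (24 - 23.49)²/51 = 0.005076 W
  P_R2 = (23.49 - 16.01)²/750 = 0.07465 W
  P_R3 = (16.01 - 15.96)²/4.7 = 0.0004678 W
  P_R4 = (15.96 - 0)²/1600 = 0.1592 W
P_total = P_R1 + P_R2 + P_R3 + P_R4 = 0.2394 W

Final answer: 0.2394 W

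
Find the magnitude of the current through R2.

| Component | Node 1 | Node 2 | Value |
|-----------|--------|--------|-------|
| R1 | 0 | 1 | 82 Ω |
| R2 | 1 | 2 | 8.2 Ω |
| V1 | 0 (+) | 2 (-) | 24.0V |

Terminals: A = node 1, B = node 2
Nodal analysis, taking node 2 as the 0 V reference.
Source V1 fixes V_0 = 24 V.
KCL at each unknown node (sum of currents leaving = 0; resistances in Ω):
  Node 1: (V_1 - 24)/82 + (V_1 - 0)/8.2 = 0
Collecting terms: 0.1341 × V_1 = 0.2927  =>  V_1 = 2.182 V
I_R2 = (V_1 - V_2)/R2 = (2.182 - 0)/8.2 = 0.2661 A
|I_R2| = 0.2661 A

Final answer: |I_R2| = 0.2661 A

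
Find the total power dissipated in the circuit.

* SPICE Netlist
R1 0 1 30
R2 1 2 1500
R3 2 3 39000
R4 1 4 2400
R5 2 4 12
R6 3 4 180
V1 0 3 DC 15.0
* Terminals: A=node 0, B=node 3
Nodal analysis, taking node 3 as the 0 V reference.
Source V1 fixes V_0 = 15 V.
KCL at each unknown node (sum of currents leaving = 0; resistances in Ω):
  Node 1: (V_1 - 15)/30 + (V_1 - V_2)/1500 + (V_1 - V_4)/2400 = 0
  Node 2: (V_2 - V_1)/1500 + (V_2 - 0)/39000 + (V_2 - V_4)/12 = 0
  Node 4: (V_4 - V_1)/2400 + (V_4 - V_2)/12 + (V_4 - 0)/180 = 0
Collecting terms (coefficients in siemens):
  0.03442·V_1 - 0.0006667·V_2 - 0.0004167·V_4 = 0.5
  0.08403·V_2 - 0.0006667·V_1 - 0.08333·V_4 = 0
  0.08931·V_4 - 0.0004167·V_1 - 0.08333·V_2 = 0
Solving these 3 simultaneous equations (Gaussian elimination) gives:
  V_1 = 14.6 V, V_2 = 2.46 V, V_4 = 2.364 V
Power in each resistor, P = (ΔV)²/R:
  P_R1 = (15 - 14.6)²/30 = 0.005224 W
  P_R2 = (14.6 - 2.46)²/1500 = 0.09831 W
  P_R3 = (2.46 - 0)²/39000 = 0.0001552 W
  P_R4 = (14.6 - 2.364)²/2400 = 0.06243 W
  P_R5 = (2.46 - 2.364)²/12 = 0.0007743 W
  P_R6 = (0 - 2.364)²/180 = 0.03105 W
P_total = P_R1 + P_R2 + P_R3 + P_R4 + P_R5 + P_R6 = 0.1979 W

Final answer: 0.1979 W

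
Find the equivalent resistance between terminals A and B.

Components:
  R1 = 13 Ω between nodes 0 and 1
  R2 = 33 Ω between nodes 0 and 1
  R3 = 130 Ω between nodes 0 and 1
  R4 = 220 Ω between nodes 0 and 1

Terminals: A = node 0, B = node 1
Reduce the network between node 0 (A) and node 1 (B) by series/parallel combination:
  Rp1 = R1 ‖ R2 ‖ R3 ‖ R4 (parallel, all between nodes 0 and 1) = 1/(1/13 + 1/33 + 1/130 + 1/220) = 8.371 Ω
R_eq = 8.371 Ω

Final answer: 8.371 Ω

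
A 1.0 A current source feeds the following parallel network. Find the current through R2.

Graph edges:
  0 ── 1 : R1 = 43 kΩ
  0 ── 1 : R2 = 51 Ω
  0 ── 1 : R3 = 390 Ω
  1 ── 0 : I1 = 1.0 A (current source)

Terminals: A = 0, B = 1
All resistors sit directly between nodes 0 and 1, so they are in parallel and share one voltage V; the full source current 1 A splits among them.
1/R_par = 1/43000 + 1/51 + 1/390 = 0.0222 S  =>  R_par = 45.05 Ω
V = I × R_par = 1 × 45.05 = 45.05 V
I_R2 = V/R2 = 45.05/51 = 0.8834 A

Final answer: 0.8834 A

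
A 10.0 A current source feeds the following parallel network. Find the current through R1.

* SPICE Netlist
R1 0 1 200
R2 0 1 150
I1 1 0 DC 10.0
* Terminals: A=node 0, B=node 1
All resistors sit directly between nodes 0 and 1, so they are in parallel and share one voltage V; the full source current 10 A splits among them.
1/R_par = 1/200 + 1/150 = 0.01167 S  =>  R_par = 85.71 Ω
V = I × R_par = 10 × 85.71 = 857.1 V
I_R1 = V/R1 = 857.1/200 = 4.286 A

Final answer: 4.286 A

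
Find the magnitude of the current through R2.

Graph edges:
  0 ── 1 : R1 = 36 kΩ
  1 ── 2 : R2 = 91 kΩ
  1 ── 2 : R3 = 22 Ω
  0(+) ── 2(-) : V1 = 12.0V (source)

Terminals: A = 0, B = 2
Nodal analysis, taking node 2 as the 0 V reference.
Source V1 fixes V_0 = 12 V.
KCL at each unknown node (sum of currents leaving = 0; resistances in Ω):
  Node 1: (V_1 - 12)/36000 + (V_1 - 0)/91000 + (V_1 - 0)/22 = 0
Collecting terms: 0.04549 × V_1 = 0.0003333  =>  V_1 = 0.007327 V
I_R2 = (V_1 - V_2)/R2 = (0.007327 - 0)/91000 = 0.00000008052 A
|I_R2| = 0.00000008052 A

Final answer: |I_R2| = 8.052e-08 A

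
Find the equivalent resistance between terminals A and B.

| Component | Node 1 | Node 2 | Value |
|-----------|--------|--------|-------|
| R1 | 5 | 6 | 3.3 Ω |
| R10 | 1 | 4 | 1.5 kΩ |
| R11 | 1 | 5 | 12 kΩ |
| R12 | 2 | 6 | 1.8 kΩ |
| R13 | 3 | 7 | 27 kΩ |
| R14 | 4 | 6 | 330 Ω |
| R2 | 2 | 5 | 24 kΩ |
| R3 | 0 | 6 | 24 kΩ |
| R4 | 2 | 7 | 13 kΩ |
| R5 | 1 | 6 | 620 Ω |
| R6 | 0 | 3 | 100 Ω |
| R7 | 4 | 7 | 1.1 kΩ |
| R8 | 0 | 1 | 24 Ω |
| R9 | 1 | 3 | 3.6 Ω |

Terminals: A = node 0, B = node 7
The network is not a plain series/parallel combination. Inject a 1 A test current into terminal A (node 0) and return it from terminal B (node 7); then R_eq = V_A / (1 A).
Nodal analysis, taking node 7 as the 0 V reference.
Current source I_test pushes 1 A into node 0 and draws it out of node 7.
KCL at each unknown node (sum of currents leaving = 0; resistances in Ω):
  Node 0: (V_0 - V_6)/24000 + (V_0 - V_3)/100 + (V_0 - V_1)/24 - 1 = 0
  Node 1: (V_1 - V_0)/24 + (V_1 - V_6)/620 + (V_1 - V_3)/3.6 + (V_1 - V_4)/1500 + (V_1 - V_5)/12000 = 0
  Node 2: (V_2 - V_5)/24000 + (V_2 - 0)/13000 + (V_2 - V_6)/1800 = 0
  Node 3: (V_3 - V_0)/100 + (V_3 - V_1)/3.6 + (V_3 - 0)/27000 = 0
  Node 4: (V_4 - V_1)/1500 + (V_4 - 0)/1100 + (V_4 - V_6)/330 = 0
  Node 5: (V_5 - V_1)/12000 + (V_5 - V_2)/24000 + (V_5 - V_6)/3.3 = 0
  Node 6: (V_6 - V_0)/24000 + (V_6 - V_1)/620 + (V_6 - V_2)/1800 + (V_6 - V_4)/330 + (V_6 - V_5)/3.3 = 0
Collecting terms (coefficients in siemens):
  0.05171·V_0 - 0.04167·V_1 - 0.01·V_3 - 0.00004167·V_6 = 1
  0.3218·V_1 - 0.04167·V_0 - 0.2778·V_3 - 0.0006667·V_4 - 0.00008333·V_5 - 0.001613·V_6 = 0
  0.0006741·V_2 - 0.00004167·V_5 - 0.0005556·V_6 = 0
  0.2878·V_3 - 0.01·V_0 - 0.2778·V_1 = 0
  0.004606·V_4 - 0.0006667·V_1 - 0.00303·V_6 = 0
  0.3032·V_5 - 0.00008333·V_1 - 0.00004167·V_2 - 0.303·V_6 = 0
  0.3083·V_6 - 0.00004167·V_0 - 0.001613·V_1 - 0.0005556·V_2 - 0.00303·V_4 - 0.303·V_5 = 0
Solving these 7 simultaneous equations (Gaussian elimination) gives:
  V_0 = 1492 V, V_1 = 1473 V, V_2 = 999.4 V, V_3 = 1474 V
  V_4 = 955.4 V, V_5 = 1128 V, V_6 = 1128 V
R_eq = V_0 / 1 A = 1492 Ω = 1.492 kΩ

Final answer: 1.492 kΩ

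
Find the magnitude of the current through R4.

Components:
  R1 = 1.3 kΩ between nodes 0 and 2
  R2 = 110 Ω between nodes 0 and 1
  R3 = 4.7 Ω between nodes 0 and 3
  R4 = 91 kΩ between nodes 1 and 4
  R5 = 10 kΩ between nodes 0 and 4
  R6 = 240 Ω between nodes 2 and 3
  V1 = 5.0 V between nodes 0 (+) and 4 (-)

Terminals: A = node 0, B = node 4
Nodal analysis, taking node 4 as the 0 V reference.
Source V1 fixes V_0 = 5 V.
KCL at each unknown node (sum of currents leaving = 0; resistances in Ω):
  Node 1: (V_1 - 5)/110 + (V_1 - 0)/91000 = 0
  Node 2: (V_2 - 5)/1300 + (V_2 - V_3)/240 = 0
  Node 3: (V_3 - 5)/4.7 + (V_3 - V_2)/240 = 0
Collecting terms (coefficients in siemens):
  0.009102·V_1 = 0.04545
  0.004936·V_2 - 0.004167·V_3 = 0.003846
  0.2169·V_3 - 0.004167·V_2 = 1.064
Solving these 3 simultaneous equations (Gaussian elimination) gives:
  V_1 = 4.994 V, V_2 = 5 V, V_3 = 5 V
I_R4 = (V_1 - V_4)/R4 = (4.994 - 0)/91000 = 0.00005488 A
|I_R4| = 0.00005488 A

Final answer: |I_R4| = 5.488e-05 A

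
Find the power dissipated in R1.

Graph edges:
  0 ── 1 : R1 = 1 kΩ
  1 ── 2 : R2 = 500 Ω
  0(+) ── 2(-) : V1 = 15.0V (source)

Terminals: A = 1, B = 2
Nodal analysis, taking node 2 as the 0 V reference.
Source V1 fixes V_0 = 15 V.
KCL at each unknown node (sum of currents leaving = 0; resistances in Ω):
  Node 1: (V_1 - 15)/1000 + (V_1 - 0)/500 = 0
Collecting terms: 0.003 × V_1 = 0.015  =>  V_1 = 5 V
I_R1 = (V_0 - V_1)/R1 = (15 - 5)/1000 = 0.01 A
P_R1 = I_R1² × R1 = (0.01)² × 1000 = 0.1 W

Final answer: 0.1 W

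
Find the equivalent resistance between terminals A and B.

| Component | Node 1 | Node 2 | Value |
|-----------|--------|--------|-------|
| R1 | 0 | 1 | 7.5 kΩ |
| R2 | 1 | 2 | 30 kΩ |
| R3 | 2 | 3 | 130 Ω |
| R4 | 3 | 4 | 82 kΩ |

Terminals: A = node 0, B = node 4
Reduce the network between node 0 (A) and node 4 (B) by series/parallel combination:
  Rs1 = R1 + R2 (series, joined only at node 1) = 7500 + 30000 = 37500 Ω
  Rs2 = R3 + Rs1 (series, joined only at node 2) = 130 + 37500 = 37630 Ω
  Rs3 = R4 + Rs2 (series, joined only at node 3) = 82000 + 37630 = 119600 Ω
R_eq = 119.6 kΩ

Final answer: 119.6 kΩ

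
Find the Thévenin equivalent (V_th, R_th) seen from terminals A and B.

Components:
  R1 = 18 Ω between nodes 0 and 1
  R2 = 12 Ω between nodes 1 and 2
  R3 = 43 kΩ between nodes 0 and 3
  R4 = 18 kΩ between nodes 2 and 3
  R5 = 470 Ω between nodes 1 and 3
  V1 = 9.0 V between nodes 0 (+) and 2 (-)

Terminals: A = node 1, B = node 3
Step 1 — V_th is the open-circuit voltage V_A - V_B (nothing connected across the terminals).
Nodal analysis, taking node 2 as the 0 V reference.
Source V1 fixes V_0 = 9 V.
KCL at each unknown node (sum of currents leaving = 0; resistances in Ω):
  Node 1: (V_1 - 9)/18 + (V_1 - 0)/12 + (V_1 - V_3)/470 = 0
  Node 3: (V_3 - 9)/43000 + (V_3 - 0)/18000 + (V_3 - V_1)/470 = 0
Collecting terms (coefficients in siemens):
  0.141·V_1 - 0.002128·V_3 = 0.5
  0.002206·V_3 - 0.002128·V_1 = 0.0002093
Determinant D = (0.141)(0.002206) - (-0.002128)(-0.002128) = 0.0003066
V_1 = [(0.5)(0.002206) - (-0.002128)(0.0002093)]/D = 3.599 V
V_3 = [(0.141)(0.0002093) - (0.5)(-0.002128)]/D = 3.566 V
V_th = V_1 - V_3 = 3.599 - 3.566 = 0.03371 V
Step 2 — R_th: zero the source — replace V1 by a short circuit (node 2 merges into node 0) — and find the resistance seen between A (node 1) and B (node 3).
Reduce the network between node 1 (A) and node 3 (B) by series/parallel combination:
  Rp1 = R1 ‖ R2 (parallel, both between nodes 0 and 1) = 1/(1/18 + 1/12) = 7.2 Ω
  Rp2 = R3 ‖ R4 (parallel, both between nodes 0 and 3) = 1/(1/43000 + 1/18000) = 12690 Ω
  Rs1 = Rp1 + Rp2 (series, joined only at node 0) = 7.2 + 12690 = 12700 Ω
  Rp3 = R5 ‖ Rs1 (parallel, both between nodes 1 and 3) = 1/(1/470 + 1/12700) = 453.2 Ω
R_th = 453.2 Ω

Final answer: V_th = 0.03371 V, R_th = 453.2 Ω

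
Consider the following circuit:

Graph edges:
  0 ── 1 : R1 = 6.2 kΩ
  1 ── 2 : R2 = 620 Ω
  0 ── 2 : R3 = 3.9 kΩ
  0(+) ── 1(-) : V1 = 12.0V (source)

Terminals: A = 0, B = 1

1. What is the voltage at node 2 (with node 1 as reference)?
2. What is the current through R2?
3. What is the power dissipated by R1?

Nodal analysis, taking node 1 as the 0 V reference.
Source V1 fixes V_0 = 12 V.
KCL at each unknown node (sum of currents leaving = 0; resistances in Ω):
  Node 2: (V_2 - 0)/620 + (V_2 - 12)/3900 = 0
Collecting terms: 0.001869 × V_2 = 0.003077  =>  V_2 = 1.646 V
Part 1:
  Read off the nodal solution: V_2 = 1.646 V
Part 2:
  I_R2 = (V_1 - V_2)/R2 = (0 - 1.646)/620 = -0.002655 A
  Magnitude: I_R2 = 0.002655 A
Part 3:
  I_R1 = (V_0 - V_1)/R1 = (12 - 0)/6200 = 0.001935 A
  P_R1 = I_R1² × R1 = (0.001935)² × 6200 = 0.02323 W

Final answers:
1. V_2 = 1.646 V
2. I_R2 = 0.002655 A
3. P_R1 = 0.02323 W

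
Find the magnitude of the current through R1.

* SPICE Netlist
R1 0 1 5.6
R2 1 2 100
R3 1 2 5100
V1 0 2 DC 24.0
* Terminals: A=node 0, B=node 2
Nodal analysis, taking node 2 as the 0 V reference.
Source V1 fixes V_0 = 24 V.
KCL at each unknown node (sum of currents leaving = 0; resistances in Ω):
  Node 1: (V_1 - 24)/5.6 + (V_1 - 0)/100 + (V_1 - 0)/5100 = 0
Collecting terms: 0.1888 × V_1 = 4.286  =>  V_1 = 22.7 V
I_R1 = (V_0 - V_1)/R1 = (24 - 22.7)/5.6 = 0.2315 A
|I_R1| = 0.2315 A

Final answer: |I_R1| = 0.2315 A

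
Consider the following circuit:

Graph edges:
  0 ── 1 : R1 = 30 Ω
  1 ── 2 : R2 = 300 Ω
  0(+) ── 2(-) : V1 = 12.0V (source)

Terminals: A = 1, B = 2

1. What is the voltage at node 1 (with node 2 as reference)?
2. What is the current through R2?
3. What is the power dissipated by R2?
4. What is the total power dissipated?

Nodal analysis, taking node 2 as the 0 V reference.
Source V1 fixes V_0 = 12 V.
KCL at each unknown node (sum of currents leaving = 0; resistances in Ω):
  Node 1: (V_1 - 12)/30 + (V_1 - 0)/300 = 0
Collecting terms: 0.03667 × V_1 = 0.4  =>  V_1 = 10.91 V
Part 1:
  Read off the nodal solution: V_1 = 10.91 V
Part 2:
  I_R2 = (V_1 - V_2)/R2 = (10.91 - 0)/300 = 0.03636 A
  Magnitude: I_R2 = 0.03636 A
Part 3:
  I_R2 = (V_1 - V_2)/R2 = (10.91 - 0)/300 = 0.03636 A
  P_R2 = I_R2² × R2 = (0.03636)² × 300 = 0.3967 W
Part 4:
  Power in each resistor, P = (ΔV)²/R:
    P_R1 = (12 - 10.91)²/30 = 0.03967 W
    P_R2 = (10.91 - 0)²/300 = 0.3967 W
  P_total = P_R1 + P_R2 = 0.4364 W

Final answers:
1. V_1 = 10.91 V
2. I_R2 = 0.03636 A
3. P_R2 = 0.3967 W
4. P_total = 0.4364 W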